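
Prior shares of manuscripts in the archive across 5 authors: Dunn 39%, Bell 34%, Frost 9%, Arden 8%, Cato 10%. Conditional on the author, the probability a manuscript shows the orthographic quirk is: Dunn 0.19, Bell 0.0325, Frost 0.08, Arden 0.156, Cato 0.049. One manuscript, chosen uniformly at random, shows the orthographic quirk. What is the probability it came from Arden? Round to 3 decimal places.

0.114

Unnormalized posteriors (prior × likelihood):
  Dunn: 0.39 × 0.19 = 0.0741
  Bell: 0.34 × 0.0325 = 0.01105
  Frost: 0.09 × 0.08 = 0.0072
  Arden: 0.08 × 0.156 = 0.01248
  Cato: 0.1 × 0.049 = 0.0049
Total = 0.10973.
P(Arden | evidence) = 0.01248 / 0.10973 ≈ 0.114.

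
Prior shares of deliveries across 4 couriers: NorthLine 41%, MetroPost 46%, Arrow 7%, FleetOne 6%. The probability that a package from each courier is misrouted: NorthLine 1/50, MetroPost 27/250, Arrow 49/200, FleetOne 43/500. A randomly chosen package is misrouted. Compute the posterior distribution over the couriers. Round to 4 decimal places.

Unnormalized posteriors (prior × likelihood):
  NorthLine: 0.41 × 0.02 = 0.0082
  MetroPost: 0.46 × 0.108 = 0.04968
  Arrow: 0.07 × 0.245 = 0.01715
  FleetOne: 0.06 × 0.086 = 0.00516
Total = 0.08019.
P(NorthLine | misrouted) = 0.0082/0.08019 ≈ 0.1023
P(MetroPost | misrouted) = 0.04968/0.08019 ≈ 0.6195
P(Arrow | misrouted) = 0.01715/0.08019 ≈ 0.2139
P(FleetOne | misrouted) = 0.00516/0.08019 ≈ 0.0643
(Check: 0.1023+0.6195+0.2139+0.0643 = 1.0000.)

NorthLine 0.1023, MetroPost 0.6195, Arrow 0.2139, FleetOne 0.0643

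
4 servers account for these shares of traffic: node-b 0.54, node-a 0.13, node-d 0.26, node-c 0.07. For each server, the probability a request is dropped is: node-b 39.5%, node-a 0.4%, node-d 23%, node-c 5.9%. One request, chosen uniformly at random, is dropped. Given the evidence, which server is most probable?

Compute prior × likelihood for every hypothesis:
  node-b: 0.54 × 0.395 = 0.2133
  node-a: 0.13 × 0.004 = 0.00052
  node-d: 0.26 × 0.23 = 0.0598
  node-c: 0.07 × 0.059 = 0.00413
Normalizing constant = 0.27775.
Largest term belongs to node-b, so node-b is most probable.

node-b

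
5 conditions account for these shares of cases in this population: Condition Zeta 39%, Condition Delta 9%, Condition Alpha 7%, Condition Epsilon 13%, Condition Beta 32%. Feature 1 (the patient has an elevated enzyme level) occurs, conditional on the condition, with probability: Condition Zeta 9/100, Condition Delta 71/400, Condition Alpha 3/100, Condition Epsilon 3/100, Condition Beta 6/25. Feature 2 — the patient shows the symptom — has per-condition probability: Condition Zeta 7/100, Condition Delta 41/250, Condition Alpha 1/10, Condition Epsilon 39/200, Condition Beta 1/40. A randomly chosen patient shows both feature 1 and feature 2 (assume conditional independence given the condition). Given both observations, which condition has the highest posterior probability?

By Bayes' rule, posterior ∝ prior × likelihood:
  Condition Zeta: 0.39 × 0.09 × 0.07 = 0.002457
  Condition Delta: 0.09 × 0.1775 × 0.164 = 0.0026199
  Condition Alpha: 0.07 × 0.03 × 0.1 = 0.00021
  Condition Epsilon: 0.13 × 0.03 × 0.195 = 0.0007605
  Condition Beta: 0.32 × 0.24 × 0.025 = 0.00192
Sum = 0.0079674.
Largest term belongs to Condition Delta, so Condition Delta is most probable.

Condition Delta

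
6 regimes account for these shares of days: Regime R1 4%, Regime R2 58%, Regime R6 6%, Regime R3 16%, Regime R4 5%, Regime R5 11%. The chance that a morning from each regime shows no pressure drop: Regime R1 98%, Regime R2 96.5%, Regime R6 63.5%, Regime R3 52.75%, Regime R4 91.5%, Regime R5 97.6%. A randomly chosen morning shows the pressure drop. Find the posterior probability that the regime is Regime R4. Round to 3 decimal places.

0.034

Taking complements, P(drop | each) = Regime R1 0.02, Regime R2 0.035, Regime R6 0.365, Regime R3 0.4725, Regime R4 0.085, Regime R5 0.024.
Unnormalized posteriors (prior × likelihood):
  Regime R1: 0.04 × 0.02 = 0.0008
  Regime R2: 0.58 × 0.035 = 0.0203
  Regime R6: 0.06 × 0.365 = 0.0219
  Regime R3: 0.16 × 0.4725 = 0.0756
  Regime R4: 0.05 × 0.085 = 0.00425
  Regime R5: 0.11 × 0.024 = 0.00264
Total = 0.12549.
P(Regime R4 | evidence) = 0.00425 / 0.12549 ≈ 0.034.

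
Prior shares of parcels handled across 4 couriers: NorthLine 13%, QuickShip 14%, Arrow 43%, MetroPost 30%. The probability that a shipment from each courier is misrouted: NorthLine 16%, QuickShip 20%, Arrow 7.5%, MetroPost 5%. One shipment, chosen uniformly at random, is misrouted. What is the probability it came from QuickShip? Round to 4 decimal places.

0.2915

Prior × likelihood for each hypothesis:
  NorthLine: 0.13 × 0.16 = 0.0208
  QuickShip: 0.14 × 0.2 = 0.028
  Arrow: 0.43 × 0.075 = 0.03225
  MetroPost: 0.3 × 0.05 = 0.015
Normalizing constant = 0.09605.
P(QuickShip | evidence) = 0.028 / 0.09605 ≈ 0.2915.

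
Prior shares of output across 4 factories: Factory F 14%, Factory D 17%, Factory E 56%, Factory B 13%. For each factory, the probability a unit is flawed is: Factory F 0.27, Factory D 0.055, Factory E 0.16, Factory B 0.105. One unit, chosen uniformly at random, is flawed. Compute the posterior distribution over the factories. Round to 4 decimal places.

Compute prior × likelihood for every hypothesis:
  Factory F: 0.14 × 0.27 = 0.0378
  Factory D: 0.17 × 0.055 = 0.00935
  Factory E: 0.56 × 0.16 = 0.0896
  Factory B: 0.13 × 0.105 = 0.01365
Normalizing constant = 0.1504.
P(Factory F | flawed) = 0.0378/0.1504 ≈ 0.2513
P(Factory D | flawed) = 0.00935/0.1504 ≈ 0.0622
P(Factory E | flawed) = 0.0896/0.1504 ≈ 0.5957
P(Factory B | flawed) = 0.01365/0.1504 ≈ 0.0908

Factory F 0.2513, Factory D 0.0622, Factory E 0.5957, Factory B 0.0908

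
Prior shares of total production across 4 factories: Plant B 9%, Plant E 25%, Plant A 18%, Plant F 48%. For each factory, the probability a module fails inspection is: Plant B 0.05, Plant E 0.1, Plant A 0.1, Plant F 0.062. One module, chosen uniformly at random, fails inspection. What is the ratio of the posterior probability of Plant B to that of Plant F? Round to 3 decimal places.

0.151

Compute prior × likelihood for every hypothesis:
  Plant B: 0.09 × 0.05 = 0.0045
  Plant E: 0.25 × 0.1 = 0.025
  Plant A: 0.18 × 0.1 = 0.018
  Plant F: 0.48 × 0.062 = 0.02976
Normalizing constant = 0.07726.
The ratio is 0.0045 / 0.02976 (the normalizer cancels) = 0.151.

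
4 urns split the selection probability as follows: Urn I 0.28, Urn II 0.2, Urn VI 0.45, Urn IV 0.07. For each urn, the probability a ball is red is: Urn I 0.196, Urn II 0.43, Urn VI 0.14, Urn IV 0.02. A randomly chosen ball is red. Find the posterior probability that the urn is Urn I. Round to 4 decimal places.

0.2673

By Bayes' rule, posterior ∝ prior × likelihood:
  Urn I: 0.28 × 0.196 = 0.05488
  Urn II: 0.2 × 0.43 = 0.086
  Urn VI: 0.45 × 0.14 = 0.063
  Urn IV: 0.07 × 0.02 = 0.0014
Normalizing constant = 0.20528.
P(Urn I | evidence) = 0.05488 / 0.20528 ≈ 0.2673.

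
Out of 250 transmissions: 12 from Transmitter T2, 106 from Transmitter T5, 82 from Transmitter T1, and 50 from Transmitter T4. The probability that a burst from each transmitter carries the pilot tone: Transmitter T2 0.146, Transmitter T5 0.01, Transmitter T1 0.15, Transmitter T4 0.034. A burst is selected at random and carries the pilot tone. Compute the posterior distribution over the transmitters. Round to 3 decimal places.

By Bayes' rule, posterior ∝ prior × likelihood:
  Transmitter T2: 0.048 × 0.146 = 0.007008
  Transmitter T5: 0.424 × 0.01 = 0.00424
  Transmitter T1: 0.328 × 0.15 = 0.0492
  Transmitter T4: 0.2 × 0.034 = 0.0068
Total = 0.067248.
P(Transmitter T2 | pilot) = 0.007008/0.067248 ≈ 0.104
P(Transmitter T5 | pilot) = 0.00424/0.067248 ≈ 0.063
P(Transmitter T1 | pilot) = 0.0492/0.067248 ≈ 0.732
P(Transmitter T4 | pilot) = 0.0068/0.067248 ≈ 0.101

Transmitter T2 0.104, Transmitter T5 0.063, Transmitter T1 0.732, Transmitter T4 0.101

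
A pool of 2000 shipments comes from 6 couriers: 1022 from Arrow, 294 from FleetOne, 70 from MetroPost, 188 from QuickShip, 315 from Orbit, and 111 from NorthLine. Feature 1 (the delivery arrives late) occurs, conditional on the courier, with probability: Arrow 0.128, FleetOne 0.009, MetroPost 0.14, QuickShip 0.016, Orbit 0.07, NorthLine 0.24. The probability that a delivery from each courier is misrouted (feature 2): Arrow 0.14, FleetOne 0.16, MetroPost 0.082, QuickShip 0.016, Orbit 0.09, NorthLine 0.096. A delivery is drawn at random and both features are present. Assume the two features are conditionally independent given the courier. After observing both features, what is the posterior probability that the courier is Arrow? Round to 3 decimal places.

0.759

Unnormalized posteriors (prior × likelihood):
  Arrow: 0.511 × 0.128 × 0.14 = 0.00915712
  FleetOne: 0.147 × 0.009 × 0.16 = 0.00021168
  MetroPost: 0.035 × 0.14 × 0.082 = 0.0004018
  QuickShip: 0.094 × 0.016 × 0.016 = 0.000024064
  Orbit: 0.1575 × 0.07 × 0.09 = 0.00099225
  NorthLine: 0.0555 × 0.24 × 0.096 = 0.00127872
Normalizing constant = 0.012065634.
P(Arrow | evidence) = 0.00915712 / 0.012065634 ≈ 0.759.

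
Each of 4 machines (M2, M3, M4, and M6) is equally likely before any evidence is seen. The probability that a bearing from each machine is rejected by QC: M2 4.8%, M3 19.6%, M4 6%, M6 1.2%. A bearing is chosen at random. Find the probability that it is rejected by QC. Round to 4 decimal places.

With a uniform prior (1/4 each), posterior ∝ likelihood:
  M2: 0.048
  M3: 0.196
  M4: 0.06
  M6: 0.012
P(rejected) = (1/4) × (0.048 + 0.196 + 0.06 + 0.012) = 0.316/4 ≈ 0.0790.

0.0790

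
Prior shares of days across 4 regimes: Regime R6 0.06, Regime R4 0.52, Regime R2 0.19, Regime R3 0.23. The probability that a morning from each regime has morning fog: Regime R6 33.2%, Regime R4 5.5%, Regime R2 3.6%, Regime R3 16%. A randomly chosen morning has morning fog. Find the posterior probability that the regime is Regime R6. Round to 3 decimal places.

0.216

By Bayes' rule, posterior ∝ prior × likelihood:
  Regime R6: 0.06 × 0.332 = 0.01992
  Regime R4: 0.52 × 0.055 = 0.0286
  Regime R2: 0.19 × 0.036 = 0.00684
  Regime R3: 0.23 × 0.16 = 0.0368
Normalizing constant = 0.09216.
P(Regime R6 | evidence) = 0.01992 / 0.09216 ≈ 0.216.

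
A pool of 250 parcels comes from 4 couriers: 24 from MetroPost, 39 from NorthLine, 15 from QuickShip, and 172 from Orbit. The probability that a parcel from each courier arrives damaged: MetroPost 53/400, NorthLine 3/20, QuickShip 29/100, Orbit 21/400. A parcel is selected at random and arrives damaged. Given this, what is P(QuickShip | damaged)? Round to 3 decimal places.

By Bayes' rule, posterior ∝ prior × likelihood:
  MetroPost: 0.096 × 0.1325 = 0.01272
  NorthLine: 0.156 × 0.15 = 0.0234
  QuickShip: 0.06 × 0.29 = 0.0174
  Orbit: 0.688 × 0.0525 = 0.03612
Total = 0.08964.
P(QuickShip | evidence) = 0.0174 / 0.08964 ≈ 0.194.

0.194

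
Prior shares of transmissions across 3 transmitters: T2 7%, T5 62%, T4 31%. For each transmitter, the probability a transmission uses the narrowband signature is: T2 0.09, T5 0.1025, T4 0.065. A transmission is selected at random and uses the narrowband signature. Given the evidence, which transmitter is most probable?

T5

Unnormalized posteriors (prior × likelihood):
  T2: 0.07 × 0.09 = 0.0063
  T5: 0.62 × 0.1025 = 0.06355
  T4: 0.31 × 0.065 = 0.02015
Total = 0.09.
Largest term belongs to T5, so T5 is most probable.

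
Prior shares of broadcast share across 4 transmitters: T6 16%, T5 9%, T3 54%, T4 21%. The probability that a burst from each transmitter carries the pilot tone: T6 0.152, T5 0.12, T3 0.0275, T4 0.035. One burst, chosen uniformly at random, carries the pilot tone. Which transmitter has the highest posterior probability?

T6

Compute prior × likelihood for every hypothesis:
  T6: 0.16 × 0.152 = 0.02432
  T5: 0.09 × 0.12 = 0.0108
  T3: 0.54 × 0.0275 = 0.01485
  T4: 0.21 × 0.035 = 0.00735
Sum = 0.05732.
Largest term belongs to T6, so T6 is most probable.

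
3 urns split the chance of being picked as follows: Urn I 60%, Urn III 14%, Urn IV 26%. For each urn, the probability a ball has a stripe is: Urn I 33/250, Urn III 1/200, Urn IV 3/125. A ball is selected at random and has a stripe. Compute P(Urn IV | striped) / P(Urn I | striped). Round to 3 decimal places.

Unnormalized posteriors (prior × likelihood):
  Urn I: 0.6 × 0.132 = 0.0792
  Urn III: 0.14 × 0.005 = 0.0007
  Urn IV: 0.26 × 0.024 = 0.00624
Normalizing constant = 0.08614.
The ratio is 0.00624 / 0.0792 (the normalizer cancels) = 0.079.

0.079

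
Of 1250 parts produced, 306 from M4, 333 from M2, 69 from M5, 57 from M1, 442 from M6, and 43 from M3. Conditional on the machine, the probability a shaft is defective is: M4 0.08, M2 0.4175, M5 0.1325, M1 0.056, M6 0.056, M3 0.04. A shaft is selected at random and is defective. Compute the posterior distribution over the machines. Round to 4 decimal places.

Compute prior × likelihood for every hypothesis:
  M4: 0.2448 × 0.08 = 0.019584
  M2: 0.2664 × 0.4175 = 0.111222
  M5: 0.0552 × 0.1325 = 0.007314
  M1: 0.0456 × 0.056 = 0.0025536
  M6: 0.3536 × 0.056 = 0.0198016
  M3: 0.0344 × 0.04 = 0.001376
Sum = 0.1618512.
P(M4 | defective) = 0.019584/0.1618512 ≈ 0.1210
P(M2 | defective) = 0.111222/0.1618512 ≈ 0.6872
P(M5 | defective) = 0.007314/0.1618512 ≈ 0.0452
P(M1 | defective) = 0.0025536/0.1618512 ≈ 0.0158
P(M6 | defective) = 0.0198016/0.1618512 ≈ 0.1223
P(M3 | defective) = 0.001376/0.1618512 ≈ 0.0085

M4 0.1210, M2 0.6872, M5 0.0452, M1 0.0158, M6 0.1223, M3 0.0085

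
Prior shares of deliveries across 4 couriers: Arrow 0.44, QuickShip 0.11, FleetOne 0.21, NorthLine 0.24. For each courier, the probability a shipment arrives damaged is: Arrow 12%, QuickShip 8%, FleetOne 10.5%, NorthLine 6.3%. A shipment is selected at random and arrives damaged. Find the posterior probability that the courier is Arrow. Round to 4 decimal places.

Prior × likelihood for each hypothesis:
  Arrow: 0.44 × 0.12 = 0.0528
  QuickShip: 0.11 × 0.08 = 0.0088
  FleetOne: 0.21 × 0.105 = 0.02205
  NorthLine: 0.24 × 0.063 = 0.01512
Sum = 0.09877.
P(Arrow | evidence) = 0.0528 / 0.09877 ≈ 0.5346.

0.5346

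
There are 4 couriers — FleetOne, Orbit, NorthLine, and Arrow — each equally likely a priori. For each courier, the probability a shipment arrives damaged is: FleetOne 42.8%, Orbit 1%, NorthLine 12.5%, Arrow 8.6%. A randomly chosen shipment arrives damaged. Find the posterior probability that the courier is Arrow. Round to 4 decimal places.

0.1325

Since the prior is uniform, the posterior is proportional to the likelihood:
  FleetOne: 0.428
  Orbit: 0.01
  NorthLine: 0.125
  Arrow: 0.086
Normalizing constant = 0.649.
P(Arrow | evidence) = 0.086 / 0.649 ≈ 0.1325.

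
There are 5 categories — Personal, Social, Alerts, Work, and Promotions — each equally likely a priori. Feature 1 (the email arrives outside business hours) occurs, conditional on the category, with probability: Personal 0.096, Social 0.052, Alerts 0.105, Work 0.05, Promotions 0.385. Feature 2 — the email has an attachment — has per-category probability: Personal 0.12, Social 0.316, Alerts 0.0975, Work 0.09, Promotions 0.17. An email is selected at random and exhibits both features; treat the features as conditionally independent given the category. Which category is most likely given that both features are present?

With a uniform prior (1/5 each), posterior ∝ likelihood:
  Personal: 0.096 × 0.12 = 0.01152
  Social: 0.052 × 0.316 = 0.016432
  Alerts: 0.105 × 0.0975 = 0.0102375
  Work: 0.05 × 0.09 = 0.0045
  Promotions: 0.385 × 0.17 = 0.06545
Total = 0.1081395.
Largest term belongs to Promotions, so Promotions is most probable.

Promotions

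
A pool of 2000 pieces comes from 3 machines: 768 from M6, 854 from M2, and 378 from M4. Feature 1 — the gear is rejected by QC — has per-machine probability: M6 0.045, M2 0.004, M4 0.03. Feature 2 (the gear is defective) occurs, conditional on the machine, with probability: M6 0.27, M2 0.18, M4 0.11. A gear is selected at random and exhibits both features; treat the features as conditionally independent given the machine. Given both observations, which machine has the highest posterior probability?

Prior × likelihood for each hypothesis:
  M6: 0.384 × 0.045 × 0.27 = 0.0046656
  M2: 0.427 × 0.004 × 0.18 = 0.00030744
  M4: 0.189 × 0.03 × 0.11 = 0.0006237
Sum = 0.00559674.
Largest term belongs to M6, so M6 is most probable.

M6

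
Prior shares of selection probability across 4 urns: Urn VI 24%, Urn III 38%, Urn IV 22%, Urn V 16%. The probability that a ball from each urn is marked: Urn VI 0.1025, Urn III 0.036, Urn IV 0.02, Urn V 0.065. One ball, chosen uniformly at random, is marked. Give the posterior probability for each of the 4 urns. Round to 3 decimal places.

Urn VI 0.463, Urn III 0.258, Urn IV 0.083, Urn V 0.196

Prior × likelihood for each hypothesis:
  Urn VI: 0.24 × 0.1025 = 0.0246
  Urn III: 0.38 × 0.036 = 0.01368
  Urn IV: 0.22 × 0.02 = 0.0044
  Urn V: 0.16 × 0.065 = 0.0104
Sum = 0.05308.
P(Urn VI | marked) = 0.0246/0.05308 ≈ 0.463
P(Urn III | marked) = 0.01368/0.05308 ≈ 0.258
P(Urn IV | marked) = 0.0044/0.05308 ≈ 0.083
P(Urn V | marked) = 0.0104/0.05308 ≈ 0.196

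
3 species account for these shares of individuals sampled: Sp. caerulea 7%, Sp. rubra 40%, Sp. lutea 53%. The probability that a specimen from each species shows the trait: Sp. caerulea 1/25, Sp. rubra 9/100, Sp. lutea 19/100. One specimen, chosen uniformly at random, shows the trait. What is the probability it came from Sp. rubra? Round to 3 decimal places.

Prior × likelihood for each hypothesis:
  Sp. caerulea: 0.07 × 0.04 = 0.0028
  Sp. rubra: 0.4 × 0.09 = 0.036
  Sp. lutea: 0.53 × 0.19 = 0.1007
Sum = 0.1395.
P(Sp. rubra | evidence) = 0.036 / 0.1395 ≈ 0.258.

0.258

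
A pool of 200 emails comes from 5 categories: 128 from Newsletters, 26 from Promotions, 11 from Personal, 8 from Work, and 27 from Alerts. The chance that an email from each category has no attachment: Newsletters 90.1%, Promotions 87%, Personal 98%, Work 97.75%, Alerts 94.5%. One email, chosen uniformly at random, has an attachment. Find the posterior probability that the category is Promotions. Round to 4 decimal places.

0.1884

Taking complements, P(attachment | each) = Newsletters 0.099, Promotions 0.13, Personal 0.02, Work 0.0225, Alerts 0.055.
Unnormalized posteriors (prior × likelihood):
  Newsletters: 0.64 × 0.099 = 0.06336
  Promotions: 0.13 × 0.13 = 0.0169
  Personal: 0.055 × 0.02 = 0.0011
  Work: 0.04 × 0.0225 = 0.0009
  Alerts: 0.135 × 0.055 = 0.007425
Normalizing constant = 0.089685.
P(Promotions | evidence) = 0.0169 / 0.089685 ≈ 0.1884.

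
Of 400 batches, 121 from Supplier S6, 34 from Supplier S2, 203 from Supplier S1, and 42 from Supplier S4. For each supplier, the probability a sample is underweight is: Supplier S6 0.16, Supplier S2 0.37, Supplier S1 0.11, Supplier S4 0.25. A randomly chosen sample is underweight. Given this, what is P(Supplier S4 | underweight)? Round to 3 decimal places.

Unnormalized posteriors (prior × likelihood):
  Supplier S6: 0.3025 × 0.16 = 0.0484
  Supplier S2: 0.085 × 0.37 = 0.03145
  Supplier S1: 0.5075 × 0.11 = 0.055825
  Supplier S4: 0.105 × 0.25 = 0.02625
Total = 0.161925.
P(Supplier S4 | evidence) = 0.02625 / 0.161925 ≈ 0.162.

0.162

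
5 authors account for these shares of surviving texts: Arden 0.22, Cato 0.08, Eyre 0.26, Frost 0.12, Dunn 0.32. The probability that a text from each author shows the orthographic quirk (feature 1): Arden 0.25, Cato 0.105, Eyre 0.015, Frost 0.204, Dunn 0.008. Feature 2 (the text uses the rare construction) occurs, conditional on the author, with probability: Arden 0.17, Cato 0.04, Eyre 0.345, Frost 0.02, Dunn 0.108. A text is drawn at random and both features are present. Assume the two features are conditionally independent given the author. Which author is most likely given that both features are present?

Arden

Compute prior × likelihood for every hypothesis:
  Arden: 0.22 × 0.25 × 0.17 = 0.00935
  Cato: 0.08 × 0.105 × 0.04 = 0.000336
  Eyre: 0.26 × 0.015 × 0.345 = 0.0013455
  Frost: 0.12 × 0.204 × 0.02 = 0.0004896
  Dunn: 0.32 × 0.008 × 0.108 = 0.00027648
Normalizing constant = 0.01179758.
Largest term belongs to Arden, so Arden is most probable.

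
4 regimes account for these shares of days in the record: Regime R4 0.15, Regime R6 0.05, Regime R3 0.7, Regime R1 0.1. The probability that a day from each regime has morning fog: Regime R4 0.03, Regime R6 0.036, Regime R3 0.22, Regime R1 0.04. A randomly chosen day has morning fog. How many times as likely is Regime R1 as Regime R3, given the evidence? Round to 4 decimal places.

0.0260

Compute prior × likelihood for every hypothesis:
  Regime R4: 0.15 × 0.03 = 0.0045
  Regime R6: 0.05 × 0.036 = 0.0018
  Regime R3: 0.7 × 0.22 = 0.154
  Regime R1: 0.1 × 0.04 = 0.004
Total = 0.1643.
The ratio is 0.004 / 0.154 (the normalizer cancels) = 0.0260.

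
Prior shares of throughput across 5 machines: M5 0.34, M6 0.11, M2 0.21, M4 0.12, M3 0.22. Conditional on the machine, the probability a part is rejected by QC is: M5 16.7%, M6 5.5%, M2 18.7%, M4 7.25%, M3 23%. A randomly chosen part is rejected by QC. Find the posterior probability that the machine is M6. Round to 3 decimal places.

0.037

Compute prior × likelihood for every hypothesis:
  M5: 0.34 × 0.167 = 0.05678
  M6: 0.11 × 0.055 = 0.00605
  M2: 0.21 × 0.187 = 0.03927
  M4: 0.12 × 0.0725 = 0.0087
  M3: 0.22 × 0.23 = 0.0506
Total = 0.1614.
P(M6 | evidence) = 0.00605 / 0.1614 ≈ 0.037.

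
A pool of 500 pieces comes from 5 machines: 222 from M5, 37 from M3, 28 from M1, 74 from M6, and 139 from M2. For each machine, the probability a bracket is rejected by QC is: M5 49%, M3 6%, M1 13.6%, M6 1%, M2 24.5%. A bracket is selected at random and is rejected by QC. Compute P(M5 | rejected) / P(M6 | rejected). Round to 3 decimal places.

147.000

Prior × likelihood for each hypothesis:
  M5: 0.444 × 0.49 = 0.21756
  M3: 0.074 × 0.06 = 0.00444
  M1: 0.056 × 0.136 = 0.007616
  M6: 0.148 × 0.01 = 0.00148
  M2: 0.278 × 0.245 = 0.06811
Normalizing constant = 0.299206.
The ratio is 0.21756 / 0.00148 (the normalizer cancels) = 147.000.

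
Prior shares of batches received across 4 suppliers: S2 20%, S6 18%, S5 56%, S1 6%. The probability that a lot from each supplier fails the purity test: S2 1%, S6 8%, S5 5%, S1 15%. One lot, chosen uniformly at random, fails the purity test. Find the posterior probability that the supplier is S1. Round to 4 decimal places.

Prior × likelihood for each hypothesis:
  S2: 0.2 × 0.01 = 0.002
  S6: 0.18 × 0.08 = 0.0144
  S5: 0.56 × 0.05 = 0.028
  S1: 0.06 × 0.15 = 0.009
Sum = 0.0534.
P(S1 | evidence) = 0.009 / 0.0534 ≈ 0.1685.

0.1685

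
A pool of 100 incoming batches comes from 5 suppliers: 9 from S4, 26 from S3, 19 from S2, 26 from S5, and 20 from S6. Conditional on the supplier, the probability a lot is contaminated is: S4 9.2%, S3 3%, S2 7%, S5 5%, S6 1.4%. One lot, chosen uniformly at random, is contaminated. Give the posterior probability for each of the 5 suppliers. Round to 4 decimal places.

S4 0.1833, S3 0.1726, S2 0.2944, S5 0.2877, S6 0.0620

By Bayes' rule, posterior ∝ prior × likelihood:
  S4: 0.09 × 0.092 = 0.00828
  S3: 0.26 × 0.03 = 0.0078
  S2: 0.19 × 0.07 = 0.0133
  S5: 0.26 × 0.05 = 0.013
  S6: 0.2 × 0.014 = 0.0028
Normalizing constant = 0.04518.
P(S4 | contaminated) = 0.00828/0.04518 ≈ 0.1833
P(S3 | contaminated) = 0.0078/0.04518 ≈ 0.1726
P(S2 | contaminated) = 0.0133/0.04518 ≈ 0.2944
P(S5 | contaminated) = 0.013/0.04518 ≈ 0.2877
P(S6 | contaminated) = 0.0028/0.04518 ≈ 0.0620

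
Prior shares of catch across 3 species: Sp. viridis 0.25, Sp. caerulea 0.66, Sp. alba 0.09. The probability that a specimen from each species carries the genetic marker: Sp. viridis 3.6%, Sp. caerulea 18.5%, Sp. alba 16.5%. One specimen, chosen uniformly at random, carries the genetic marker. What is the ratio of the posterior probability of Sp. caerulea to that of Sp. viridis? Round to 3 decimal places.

13.567

Unnormalized posteriors (prior × likelihood):
  Sp. viridis: 0.25 × 0.036 = 0.009
  Sp. caerulea: 0.66 × 0.185 = 0.1221
  Sp. alba: 0.09 × 0.165 = 0.01485
Total = 0.14595.
The ratio is 0.1221 / 0.009 (the normalizer cancels) = 13.567.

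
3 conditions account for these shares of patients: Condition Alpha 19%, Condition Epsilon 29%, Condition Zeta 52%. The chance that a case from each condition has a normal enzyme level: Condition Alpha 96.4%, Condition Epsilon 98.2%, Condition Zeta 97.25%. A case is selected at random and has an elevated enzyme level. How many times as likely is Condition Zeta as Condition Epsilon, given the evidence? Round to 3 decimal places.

2.739

Taking complements, P(elevated | each) = Condition Alpha 0.036, Condition Epsilon 0.018, Condition Zeta 0.0275.
Compute prior × likelihood for every hypothesis:
  Condition Alpha: 0.19 × 0.036 = 0.00684
  Condition Epsilon: 0.29 × 0.018 = 0.00522
  Condition Zeta: 0.52 × 0.0275 = 0.0143
Normalizing constant = 0.02636.
The ratio is 0.0143 / 0.00522 (the normalizer cancels) = 2.739.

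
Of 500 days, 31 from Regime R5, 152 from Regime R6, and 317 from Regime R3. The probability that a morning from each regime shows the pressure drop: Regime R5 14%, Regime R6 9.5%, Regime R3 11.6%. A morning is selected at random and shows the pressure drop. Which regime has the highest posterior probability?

Compute prior × likelihood for every hypothesis:
  Regime R5: 0.062 × 0.14 = 0.00868
  Regime R6: 0.304 × 0.095 = 0.02888
  Regime R3: 0.634 × 0.116 = 0.073544
Sum = 0.111104.
Largest term belongs to Regime R3, so Regime R3 is most probable.

Regime R3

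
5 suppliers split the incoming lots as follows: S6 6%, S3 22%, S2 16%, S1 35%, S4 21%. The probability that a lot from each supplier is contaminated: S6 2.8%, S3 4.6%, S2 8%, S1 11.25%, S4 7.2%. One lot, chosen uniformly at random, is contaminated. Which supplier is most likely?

S1

Unnormalized posteriors (prior × likelihood):
  S6: 0.06 × 0.028 = 0.00168
  S3: 0.22 × 0.046 = 0.01012
  S2: 0.16 × 0.08 = 0.0128
  S1: 0.35 × 0.1125 = 0.039375
  S4: 0.21 × 0.072 = 0.01512
Sum = 0.079095.
Largest term belongs to S1, so S1 is most probable.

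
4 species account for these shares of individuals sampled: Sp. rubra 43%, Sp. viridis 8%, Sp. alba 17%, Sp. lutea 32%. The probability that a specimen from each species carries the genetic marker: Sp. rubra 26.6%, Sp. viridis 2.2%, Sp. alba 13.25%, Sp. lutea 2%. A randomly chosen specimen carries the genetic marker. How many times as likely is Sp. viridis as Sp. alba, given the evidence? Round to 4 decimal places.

0.0781

Unnormalized posteriors (prior × likelihood):
  Sp. rubra: 0.43 × 0.266 = 0.11438
  Sp. viridis: 0.08 × 0.022 = 0.00176
  Sp. alba: 0.17 × 0.1325 = 0.022525
  Sp. lutea: 0.32 × 0.02 = 0.0064
Sum = 0.145065.
The ratio is 0.00176 / 0.022525 (the normalizer cancels) = 0.0781.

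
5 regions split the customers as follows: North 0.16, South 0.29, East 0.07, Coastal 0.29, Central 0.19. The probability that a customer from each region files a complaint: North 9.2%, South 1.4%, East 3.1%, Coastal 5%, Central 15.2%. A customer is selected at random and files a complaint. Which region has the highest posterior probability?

Central

Unnormalized posteriors (prior × likelihood):
  North: 0.16 × 0.092 = 0.01472
  South: 0.29 × 0.014 = 0.00406
  East: 0.07 × 0.031 = 0.00217
  Coastal: 0.29 × 0.05 = 0.0145
  Central: 0.19 × 0.152 = 0.02888
Total = 0.06433.
Largest term belongs to Central, so Central is most probable.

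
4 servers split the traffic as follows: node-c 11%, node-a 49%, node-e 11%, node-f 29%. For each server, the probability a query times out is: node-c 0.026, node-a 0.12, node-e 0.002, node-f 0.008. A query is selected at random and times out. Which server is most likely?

node-a

Unnormalized posteriors (prior × likelihood):
  node-c: 0.11 × 0.026 = 0.00286
  node-a: 0.49 × 0.12 = 0.0588
  node-e: 0.11 × 0.002 = 0.00022
  node-f: 0.29 × 0.008 = 0.00232
Sum = 0.0642.
Largest term belongs to node-a, so node-a is most probable.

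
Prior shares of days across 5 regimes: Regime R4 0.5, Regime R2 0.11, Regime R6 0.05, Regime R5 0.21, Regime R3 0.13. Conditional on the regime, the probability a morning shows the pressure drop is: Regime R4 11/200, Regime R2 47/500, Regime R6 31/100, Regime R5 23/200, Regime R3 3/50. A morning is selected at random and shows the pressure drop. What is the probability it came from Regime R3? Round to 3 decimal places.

0.091

By Bayes' rule, posterior ∝ prior × likelihood:
  Regime R4: 0.5 × 0.055 = 0.0275
  Regime R2: 0.11 × 0.094 = 0.01034
  Regime R6: 0.05 × 0.31 = 0.0155
  Regime R5: 0.21 × 0.115 = 0.02415
  Regime R3: 0.13 × 0.06 = 0.0078
Normalizing constant = 0.08529.
P(Regime R3 | evidence) = 0.0078 / 0.08529 ≈ 0.091.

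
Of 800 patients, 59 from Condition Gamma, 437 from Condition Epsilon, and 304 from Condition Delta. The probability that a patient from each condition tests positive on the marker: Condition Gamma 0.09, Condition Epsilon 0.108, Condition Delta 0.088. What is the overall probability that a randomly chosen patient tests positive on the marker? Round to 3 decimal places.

0.099

Compute prior × likelihood for every hypothesis:
  Condition Gamma: 0.07375 × 0.09 = 0.0066375
  Condition Epsilon: 0.54625 × 0.108 = 0.058995
  Condition Delta: 0.38 × 0.088 = 0.03344
P(marker-positive) = 0.0066375 + 0.058995 + 0.03344 = 0.0990725 → 0.099.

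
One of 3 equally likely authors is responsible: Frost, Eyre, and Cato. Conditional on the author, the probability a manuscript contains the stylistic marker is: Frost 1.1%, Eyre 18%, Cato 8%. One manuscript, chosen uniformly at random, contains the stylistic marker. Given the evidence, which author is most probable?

Eyre

With a uniform prior (1/3 each), posterior ∝ likelihood:
  Frost: 0.011
  Eyre: 0.18
  Cato: 0.08
Normalizing constant = 0.271.
Largest term belongs to Eyre, so Eyre is most probable.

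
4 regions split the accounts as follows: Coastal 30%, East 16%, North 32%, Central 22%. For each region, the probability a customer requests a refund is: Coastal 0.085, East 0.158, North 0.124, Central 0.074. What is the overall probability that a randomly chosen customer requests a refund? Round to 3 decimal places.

Compute prior × likelihood for every hypothesis:
  Coastal: 0.3 × 0.085 = 0.0255
  East: 0.16 × 0.158 = 0.02528
  North: 0.32 × 0.124 = 0.03968
  Central: 0.22 × 0.074 = 0.01628
P(refund) = 0.0255 + 0.02528 + 0.03968 + 0.01628 = 0.10674 → 0.107.

0.107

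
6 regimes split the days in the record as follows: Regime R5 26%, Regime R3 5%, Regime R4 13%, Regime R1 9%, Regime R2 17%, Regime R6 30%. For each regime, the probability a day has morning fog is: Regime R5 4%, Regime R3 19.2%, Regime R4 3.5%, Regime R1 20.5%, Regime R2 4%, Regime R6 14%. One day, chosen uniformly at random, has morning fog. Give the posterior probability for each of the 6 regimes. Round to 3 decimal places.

Prior × likelihood for each hypothesis:
  Regime R5: 0.26 × 0.04 = 0.0104
  Regime R3: 0.05 × 0.192 = 0.0096
  Regime R4: 0.13 × 0.035 = 0.00455
  Regime R1: 0.09 × 0.205 = 0.01845
  Regime R2: 0.17 × 0.04 = 0.0068
  Regime R6: 0.3 × 0.14 = 0.042
Total = 0.0918.
P(Regime R5 | fog) = 0.0104/0.0918 ≈ 0.113
P(Regime R3 | fog) = 0.0096/0.0918 ≈ 0.105
P(Regime R4 | fog) = 0.00455/0.0918 ≈ 0.050
P(Regime R1 | fog) = 0.01845/0.0918 ≈ 0.201
P(Regime R2 | fog) = 0.0068/0.0918 ≈ 0.074
P(Regime R6 | fog) = 0.042/0.0918 ≈ 0.458

Regime R5 0.113, Regime R3 0.105, Regime R4 0.050, Regime R1 0.201, Regime R2 0.074, Regime R6 0.458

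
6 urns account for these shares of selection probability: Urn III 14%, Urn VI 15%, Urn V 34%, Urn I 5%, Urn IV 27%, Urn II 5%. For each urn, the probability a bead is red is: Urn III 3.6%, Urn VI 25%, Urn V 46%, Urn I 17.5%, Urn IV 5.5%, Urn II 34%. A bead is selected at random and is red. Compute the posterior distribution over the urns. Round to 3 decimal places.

By Bayes' rule, posterior ∝ prior × likelihood:
  Urn III: 0.14 × 0.036 = 0.00504
  Urn VI: 0.15 × 0.25 = 0.0375
  Urn V: 0.34 × 0.46 = 0.1564
  Urn I: 0.05 × 0.175 = 0.00875
  Urn IV: 0.27 × 0.055 = 0.01485
  Urn II: 0.05 × 0.34 = 0.017
Sum = 0.23954.
P(Urn III | red) = 0.00504/0.23954 ≈ 0.021
P(Urn VI | red) = 0.0375/0.23954 ≈ 0.157
P(Urn V | red) = 0.1564/0.23954 ≈ 0.653
P(Urn I | red) = 0.00875/0.23954 ≈ 0.037
P(Urn IV | red) = 0.01485/0.23954 ≈ 0.062
P(Urn II | red) = 0.017/0.23954 ≈ 0.071

Urn III 0.021, Urn VI 0.157, Urn V 0.653, Urn I 0.037, Urn IV 0.062, Urn II 0.071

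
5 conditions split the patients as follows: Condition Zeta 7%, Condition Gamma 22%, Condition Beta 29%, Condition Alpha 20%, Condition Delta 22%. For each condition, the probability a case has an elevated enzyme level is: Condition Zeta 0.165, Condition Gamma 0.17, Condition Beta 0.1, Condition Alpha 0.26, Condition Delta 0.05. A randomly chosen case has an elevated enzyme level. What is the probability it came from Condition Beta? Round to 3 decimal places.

By Bayes' rule, posterior ∝ prior × likelihood:
  Condition Zeta: 0.07 × 0.165 = 0.01155
  Condition Gamma: 0.22 × 0.17 = 0.0374
  Condition Beta: 0.29 × 0.1 = 0.029
  Condition Alpha: 0.2 × 0.26 = 0.052
  Condition Delta: 0.22 × 0.05 = 0.011
Sum = 0.14095.
P(Condition Beta | evidence) = 0.029 / 0.14095 ≈ 0.206.

0.206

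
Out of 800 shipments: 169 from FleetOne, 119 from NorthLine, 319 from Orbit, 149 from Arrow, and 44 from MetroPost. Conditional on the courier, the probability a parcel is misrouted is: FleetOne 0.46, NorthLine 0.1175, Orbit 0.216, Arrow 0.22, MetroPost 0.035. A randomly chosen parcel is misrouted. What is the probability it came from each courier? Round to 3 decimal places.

FleetOne 0.399, NorthLine 0.072, Orbit 0.353, Arrow 0.168, MetroPost 0.008

Unnormalized posteriors (prior × likelihood):
  FleetOne: 0.21125 × 0.46 = 0.097175
  NorthLine: 0.14875 × 0.1175 = 0.017478125
  Orbit: 0.39875 × 0.216 = 0.08613
  Arrow: 0.18625 × 0.22 = 0.040975
  MetroPost: 0.055 × 0.035 = 0.001925
Normalizing constant = 0.243683125.
P(FleetOne | misrouted) = 0.097175/0.243683125 ≈ 0.399
P(NorthLine | misrouted) = 0.017478125/0.243683125 ≈ 0.072
P(Orbit | misrouted) = 0.08613/0.243683125 ≈ 0.353
P(Arrow | misrouted) = 0.040975/0.243683125 ≈ 0.168
P(MetroPost | misrouted) = 0.001925/0.243683125 ≈ 0.008
(Check: 0.399+0.072+0.353+0.168+0.008 = 1.000.)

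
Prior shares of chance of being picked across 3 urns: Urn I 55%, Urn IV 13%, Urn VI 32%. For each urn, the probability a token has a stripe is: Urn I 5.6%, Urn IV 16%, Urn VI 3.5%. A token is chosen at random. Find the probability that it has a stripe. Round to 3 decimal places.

0.063

Compute prior × likelihood for every hypothesis:
  Urn I: 0.55 × 0.056 = 0.0308
  Urn IV: 0.13 × 0.16 = 0.0208
  Urn VI: 0.32 × 0.035 = 0.0112
P(striped) = 0.0308 + 0.0208 + 0.0112 = 0.0628 → 0.063.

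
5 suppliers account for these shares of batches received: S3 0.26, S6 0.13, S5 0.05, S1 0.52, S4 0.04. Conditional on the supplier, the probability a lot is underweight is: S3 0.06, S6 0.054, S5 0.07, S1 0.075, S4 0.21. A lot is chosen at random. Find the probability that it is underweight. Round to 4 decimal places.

Unnormalized posteriors (prior × likelihood):
  S3: 0.26 × 0.06 = 0.0156
  S6: 0.13 × 0.054 = 0.00702
  S5: 0.05 × 0.07 = 0.0035
  S1: 0.52 × 0.075 = 0.039
  S4: 0.04 × 0.21 = 0.0084
P(underweight) = 0.0156 + 0.00702 + 0.0035 + 0.039 + 0.0084 = 0.07352 → 0.0735.

0.0735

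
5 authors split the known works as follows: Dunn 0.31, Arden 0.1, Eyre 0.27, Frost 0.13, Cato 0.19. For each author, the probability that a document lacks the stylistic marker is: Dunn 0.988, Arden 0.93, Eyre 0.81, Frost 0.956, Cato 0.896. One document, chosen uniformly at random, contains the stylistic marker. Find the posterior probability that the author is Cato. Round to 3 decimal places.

Taking complements, P(marker | each) = Dunn 0.012, Arden 0.07, Eyre 0.19, Frost 0.044, Cato 0.104.
Compute prior × likelihood for every hypothesis:
  Dunn: 0.31 × 0.012 = 0.00372
  Arden: 0.1 × 0.07 = 0.007
  Eyre: 0.27 × 0.19 = 0.0513
  Frost: 0.13 × 0.044 = 0.00572
  Cato: 0.19 × 0.104 = 0.01976
Normalizing constant = 0.0875.
P(Cato | evidence) = 0.01976 / 0.0875 ≈ 0.226.

0.226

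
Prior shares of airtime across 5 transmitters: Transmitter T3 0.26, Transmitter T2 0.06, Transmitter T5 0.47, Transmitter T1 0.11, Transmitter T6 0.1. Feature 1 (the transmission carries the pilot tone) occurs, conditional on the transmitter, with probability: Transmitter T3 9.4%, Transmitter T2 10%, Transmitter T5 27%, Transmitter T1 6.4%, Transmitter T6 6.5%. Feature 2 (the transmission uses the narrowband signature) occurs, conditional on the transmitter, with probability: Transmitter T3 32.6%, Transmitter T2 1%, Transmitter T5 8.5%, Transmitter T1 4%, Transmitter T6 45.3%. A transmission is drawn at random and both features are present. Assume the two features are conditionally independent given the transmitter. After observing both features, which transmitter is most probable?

Compute prior × likelihood for every hypothesis:
  Transmitter T3: 0.26 × 0.094 × 0.326 = 0.00796744
  Transmitter T2: 0.06 × 0.1 × 0.01 = 0.00006
  Transmitter T5: 0.47 × 0.27 × 0.085 = 0.0107865
  Transmitter T1: 0.11 × 0.064 × 0.04 = 0.0002816
  Transmitter T6: 0.1 × 0.065 × 0.453 = 0.0029445
Sum = 0.02204004.
Largest term belongs to Transmitter T5, so Transmitter T5 is most probable.

Transmitter T5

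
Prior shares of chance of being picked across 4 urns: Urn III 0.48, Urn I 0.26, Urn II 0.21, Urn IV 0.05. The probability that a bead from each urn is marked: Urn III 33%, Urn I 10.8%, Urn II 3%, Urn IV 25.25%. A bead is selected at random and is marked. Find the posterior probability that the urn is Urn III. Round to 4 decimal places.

0.7712

By Bayes' rule, posterior ∝ prior × likelihood:
  Urn III: 0.48 × 0.33 = 0.1584
  Urn I: 0.26 × 0.108 = 0.02808
  Urn II: 0.21 × 0.03 = 0.0063
  Urn IV: 0.05 × 0.2525 = 0.012625
Normalizing constant = 0.205405.
P(Urn III | evidence) = 0.1584 / 0.205405 ≈ 0.7712.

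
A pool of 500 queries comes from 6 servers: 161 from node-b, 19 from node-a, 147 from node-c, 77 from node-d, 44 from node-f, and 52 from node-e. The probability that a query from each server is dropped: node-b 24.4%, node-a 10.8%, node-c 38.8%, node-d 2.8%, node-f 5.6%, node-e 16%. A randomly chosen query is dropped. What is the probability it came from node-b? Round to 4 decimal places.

Compute prior × likelihood for every hypothesis:
  node-b: 0.322 × 0.244 = 0.078568
  node-a: 0.038 × 0.108 = 0.004104
  node-c: 0.294 × 0.388 = 0.114072
  node-d: 0.154 × 0.028 = 0.004312
  node-f: 0.088 × 0.056 = 0.004928
  node-e: 0.104 × 0.16 = 0.01664
Normalizing constant = 0.222624.
P(node-b | evidence) = 0.078568 / 0.222624 ≈ 0.3529.

0.3529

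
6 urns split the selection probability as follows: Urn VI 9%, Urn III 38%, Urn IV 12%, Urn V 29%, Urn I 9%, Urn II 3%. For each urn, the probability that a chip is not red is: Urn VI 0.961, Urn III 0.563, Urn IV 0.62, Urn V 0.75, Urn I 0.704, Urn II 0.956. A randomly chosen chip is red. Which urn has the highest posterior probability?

Taking complements, P(red | each) = Urn VI 0.039, Urn III 0.437, Urn IV 0.38, Urn V 0.25, Urn I 0.296, Urn II 0.044.
Prior × likelihood for each hypothesis:
  Urn VI: 0.09 × 0.039 = 0.00351
  Urn III: 0.38 × 0.437 = 0.16606
  Urn IV: 0.12 × 0.38 = 0.0456
  Urn V: 0.29 × 0.25 = 0.0725
  Urn I: 0.09 × 0.296 = 0.02664
  Urn II: 0.03 × 0.044 = 0.00132
Normalizing constant = 0.31563.
Largest term belongs to Urn III, so Urn III is most probable.

Urn III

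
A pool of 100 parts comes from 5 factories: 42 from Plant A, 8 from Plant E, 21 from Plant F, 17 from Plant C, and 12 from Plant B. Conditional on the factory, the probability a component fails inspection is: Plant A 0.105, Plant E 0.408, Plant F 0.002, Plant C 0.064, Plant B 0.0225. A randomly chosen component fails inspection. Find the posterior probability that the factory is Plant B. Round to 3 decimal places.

By Bayes' rule, posterior ∝ prior × likelihood:
  Plant A: 0.42 × 0.105 = 0.0441
  Plant E: 0.08 × 0.408 = 0.03264
  Plant F: 0.21 × 0.002 = 0.00042
  Plant C: 0.17 × 0.064 = 0.01088
  Plant B: 0.12 × 0.0225 = 0.0027
Sum = 0.09074.
P(Plant B | evidence) = 0.0027 / 0.09074 ≈ 0.030.

0.030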